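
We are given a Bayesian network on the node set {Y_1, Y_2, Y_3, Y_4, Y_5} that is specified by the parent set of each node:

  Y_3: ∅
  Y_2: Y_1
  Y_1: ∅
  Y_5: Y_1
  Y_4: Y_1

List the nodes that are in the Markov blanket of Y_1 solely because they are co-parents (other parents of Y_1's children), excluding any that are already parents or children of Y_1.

{}

Children of Y_1: Y_2, Y_4, Y_5.
  Y_2 has no other parent.
  Y_4 has no other parent.
  Y_5: no additional parents.
Excluding nodes already adjacent to Y_1 (Y_2, Y_4, Y_5), the co-parent-only contribution is {}.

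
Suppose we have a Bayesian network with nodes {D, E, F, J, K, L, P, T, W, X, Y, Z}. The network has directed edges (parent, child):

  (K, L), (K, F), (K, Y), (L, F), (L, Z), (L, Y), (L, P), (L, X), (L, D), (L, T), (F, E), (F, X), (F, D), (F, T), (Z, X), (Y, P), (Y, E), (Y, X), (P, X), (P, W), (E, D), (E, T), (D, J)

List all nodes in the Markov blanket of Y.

{E, F, K, L, P, X, Z}

A node's Markov blanket = Pa ∪ Ch ∪ (parents of Ch other than the node itself).
Pa(Y) = {K, L}.
Children of Y: E, P, X.
For each child, the remaining parents (spouses of Y):
  parents(P) \ {Y} = {L}.
  parents(E) \ {Y} = {F}.
  X also has parents F, L, P, Z.
Union: {K, L} ∪ {E, P, X} ∪ {F, L, P, Z} = {E, F, K, L, P, X, Z}.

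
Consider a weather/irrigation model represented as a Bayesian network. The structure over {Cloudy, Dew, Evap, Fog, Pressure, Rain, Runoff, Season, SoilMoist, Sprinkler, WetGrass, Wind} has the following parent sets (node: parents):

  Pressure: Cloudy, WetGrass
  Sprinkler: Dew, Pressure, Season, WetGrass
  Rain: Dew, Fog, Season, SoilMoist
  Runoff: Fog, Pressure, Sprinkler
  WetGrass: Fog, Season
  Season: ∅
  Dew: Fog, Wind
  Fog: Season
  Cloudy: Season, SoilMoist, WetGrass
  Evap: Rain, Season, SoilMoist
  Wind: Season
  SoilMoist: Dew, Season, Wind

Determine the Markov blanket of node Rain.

The Markov blanket of a node is its parents, its children, and the other parents of its children.
Rain's children: Evap.
Parents of Rain: Dew, Fog, Season, SoilMoist.
Parents of each child, excluding Rain:
  Evap also has parents Season, SoilMoist.
MB(Rain) = {Dew, Evap, Fog, Season, SoilMoist}.

{Dew, Evap, Fog, Season, SoilMoist}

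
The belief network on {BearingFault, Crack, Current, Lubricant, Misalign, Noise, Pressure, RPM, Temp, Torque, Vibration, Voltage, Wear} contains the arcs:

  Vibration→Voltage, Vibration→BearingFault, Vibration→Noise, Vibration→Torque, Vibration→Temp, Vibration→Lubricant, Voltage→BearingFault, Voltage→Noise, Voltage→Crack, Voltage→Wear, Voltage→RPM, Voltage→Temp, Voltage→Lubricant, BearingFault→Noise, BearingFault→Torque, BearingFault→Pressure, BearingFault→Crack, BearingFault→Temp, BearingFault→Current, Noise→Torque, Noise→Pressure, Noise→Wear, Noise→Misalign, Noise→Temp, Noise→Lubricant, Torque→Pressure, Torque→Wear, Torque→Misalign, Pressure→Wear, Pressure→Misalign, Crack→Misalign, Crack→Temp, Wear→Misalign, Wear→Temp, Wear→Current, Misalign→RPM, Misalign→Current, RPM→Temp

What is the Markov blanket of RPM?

RPM's parents: Misalign, Voltage.
RPM has child Temp.
Other parents of RPM's children:
  parents(Temp) \ {RPM} = {BearingFault, Crack, Noise, Vibration, Voltage, Wear}.
MB(RPM) = {BearingFault, Crack, Misalign, Noise, Temp, Vibration, Voltage, Wear}.

{BearingFault, Crack, Misalign, Noise, Temp, Vibration, Voltage, Wear}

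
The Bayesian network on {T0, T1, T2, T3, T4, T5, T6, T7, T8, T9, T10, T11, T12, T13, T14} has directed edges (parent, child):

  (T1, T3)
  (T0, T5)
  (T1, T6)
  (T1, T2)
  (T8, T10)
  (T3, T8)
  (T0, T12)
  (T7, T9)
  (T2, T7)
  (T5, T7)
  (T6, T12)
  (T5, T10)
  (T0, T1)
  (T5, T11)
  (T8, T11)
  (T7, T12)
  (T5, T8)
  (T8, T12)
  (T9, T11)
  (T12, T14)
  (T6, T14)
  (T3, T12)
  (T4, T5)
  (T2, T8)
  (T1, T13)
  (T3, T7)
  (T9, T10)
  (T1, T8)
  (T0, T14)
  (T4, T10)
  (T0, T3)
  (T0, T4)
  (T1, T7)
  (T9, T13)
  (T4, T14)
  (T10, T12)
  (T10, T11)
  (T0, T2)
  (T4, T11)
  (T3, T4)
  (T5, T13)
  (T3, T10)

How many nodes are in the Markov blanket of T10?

Pa(T10) = {T3, T4, T5, T8, T9}.
T10 has children T11, T12.
Parents of each child, excluding T10:
  T11's other parents are T4, T5, T8, T9.
  parents(T12) \ {T10} = {T0, T3, T6, T7, T8}.
MB(T10) = {T0, T3, T4, T5, T6, T7, T8, T9, T11, T12}, which has 10 nodes.

10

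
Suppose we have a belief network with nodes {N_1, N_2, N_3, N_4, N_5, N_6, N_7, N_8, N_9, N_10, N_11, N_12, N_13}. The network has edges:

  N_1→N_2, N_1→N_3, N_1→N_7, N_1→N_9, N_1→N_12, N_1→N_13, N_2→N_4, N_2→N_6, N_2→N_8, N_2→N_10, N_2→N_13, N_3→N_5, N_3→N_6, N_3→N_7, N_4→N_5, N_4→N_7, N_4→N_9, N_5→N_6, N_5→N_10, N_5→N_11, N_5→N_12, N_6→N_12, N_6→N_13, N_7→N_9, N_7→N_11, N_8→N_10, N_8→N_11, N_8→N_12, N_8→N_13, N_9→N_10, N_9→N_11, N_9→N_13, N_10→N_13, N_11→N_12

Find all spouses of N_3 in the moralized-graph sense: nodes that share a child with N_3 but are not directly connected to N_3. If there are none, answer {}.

Children of N_3: N_5, N_6, N_7.
  N_5's other parent is N_4.
  N_6 also has parents N_2, N_5.
  N_7 also has parents N_1, N_4.
Excluding nodes already adjacent to N_3 (N_1, N_5, N_6, N_7), the co-parent-only contribution is {N_2, N_4}.

{N_2, N_4}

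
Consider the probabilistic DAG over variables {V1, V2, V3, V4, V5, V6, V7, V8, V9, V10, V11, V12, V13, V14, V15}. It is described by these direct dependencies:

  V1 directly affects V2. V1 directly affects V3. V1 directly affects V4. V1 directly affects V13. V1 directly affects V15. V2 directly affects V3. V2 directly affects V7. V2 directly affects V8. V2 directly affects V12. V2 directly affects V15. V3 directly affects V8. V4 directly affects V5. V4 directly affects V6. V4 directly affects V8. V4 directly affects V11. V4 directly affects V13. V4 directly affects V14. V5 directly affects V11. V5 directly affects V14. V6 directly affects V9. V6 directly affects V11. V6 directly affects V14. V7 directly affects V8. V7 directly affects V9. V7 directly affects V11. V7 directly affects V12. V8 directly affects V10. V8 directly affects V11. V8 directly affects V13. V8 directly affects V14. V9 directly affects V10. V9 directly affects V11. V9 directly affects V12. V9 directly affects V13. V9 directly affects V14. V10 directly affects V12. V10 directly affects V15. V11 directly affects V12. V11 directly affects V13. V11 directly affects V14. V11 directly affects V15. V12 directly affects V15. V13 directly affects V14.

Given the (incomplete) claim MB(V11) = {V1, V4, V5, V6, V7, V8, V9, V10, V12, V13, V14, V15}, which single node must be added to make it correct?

The Markov blanket of a node is its parents, its children, and the other parents of its children.
V11 has parents V4, V5, V6, V7, V8, V9.
V11's children: V12, V13, V14, V15.
For each child, the remaining parents (spouses of V11):
  V12 also has parents V2, V7, V9, V10.
  parents(V13) \ {V11} = {V1, V4, V8, V9}.
  V14's other parents are V4, V5, V6, V8, V9, V13.
  parents(V15) \ {V11} = {V1, V2, V10, V12}.
MB(V11) = {V1, V2, V4, V5, V6, V7, V8, V9, V10, V12, V13, V14, V15}.
Comparing with the claimed set, V2 is missing.

V2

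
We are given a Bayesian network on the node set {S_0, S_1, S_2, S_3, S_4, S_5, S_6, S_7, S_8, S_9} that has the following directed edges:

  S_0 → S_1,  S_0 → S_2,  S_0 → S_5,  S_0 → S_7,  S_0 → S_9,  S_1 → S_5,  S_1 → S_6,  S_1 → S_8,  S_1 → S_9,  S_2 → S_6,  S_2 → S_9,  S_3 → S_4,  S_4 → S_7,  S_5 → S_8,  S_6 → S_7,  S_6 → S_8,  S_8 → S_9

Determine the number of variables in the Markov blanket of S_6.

A node's Markov blanket = Pa ∪ Ch ∪ (parents of Ch other than the node itself).
Children of S_6: S_7, S_8.
Parents of S_6: S_1, S_2.
For each child, the remaining parents (spouses of S_6):
  S_7's other parents are S_0, S_4.
  S_8 also has parents S_1, S_5.
MB(S_6) = {S_0, S_1, S_2, S_4, S_5, S_7, S_8}, which has 7 nodes.

7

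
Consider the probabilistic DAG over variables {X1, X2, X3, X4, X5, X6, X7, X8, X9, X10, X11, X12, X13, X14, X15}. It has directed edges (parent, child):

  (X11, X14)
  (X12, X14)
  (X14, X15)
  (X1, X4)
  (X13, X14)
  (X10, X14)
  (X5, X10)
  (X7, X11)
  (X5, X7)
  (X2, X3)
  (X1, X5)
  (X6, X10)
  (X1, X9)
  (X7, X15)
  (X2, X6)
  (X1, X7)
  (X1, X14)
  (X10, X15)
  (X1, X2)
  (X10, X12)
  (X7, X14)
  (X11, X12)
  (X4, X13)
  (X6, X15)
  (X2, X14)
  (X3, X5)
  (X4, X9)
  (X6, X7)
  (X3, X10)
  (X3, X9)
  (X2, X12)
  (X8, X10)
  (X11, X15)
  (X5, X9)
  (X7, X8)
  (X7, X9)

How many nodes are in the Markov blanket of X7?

14

By definition, MB(X7) is built from X7's parents, X7's children, and the co-parents of X7.
Pa(X7) = {X1, X5, X6}.
X7's children: X8, X9, X11, X14, X15.
Other parents of X7's children:
  X8 has no other parent.
  X9 also has parents X1, X3, X4, X5.
  X11 has no other parent.
  X14's other parents are X1, X2, X10, X11, X12, X13.
  X15 also has parents X6, X10, X11, X14.
MB(X7) = {X1, X2, X3, X4, X5, X6, X8, X9, X10, X11, X12, X13, X14, X15}, which has 14 nodes.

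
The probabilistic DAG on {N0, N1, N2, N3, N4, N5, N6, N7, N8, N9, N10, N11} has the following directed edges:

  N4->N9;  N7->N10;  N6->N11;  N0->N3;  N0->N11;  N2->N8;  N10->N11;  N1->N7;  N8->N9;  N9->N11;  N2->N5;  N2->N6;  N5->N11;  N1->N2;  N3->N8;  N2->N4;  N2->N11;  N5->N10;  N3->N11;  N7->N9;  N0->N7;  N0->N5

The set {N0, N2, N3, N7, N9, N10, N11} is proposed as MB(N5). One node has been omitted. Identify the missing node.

N6

N5 has parents N0, N2.
Ch(N5) = {N10, N11}.
For each child, the remaining parents (spouses of N5):
  N10's other parent is N7.
  N11's other parents are N0, N2, N3, N6, N9, N10.
MB(N5) = {N0, N2, N3, N6, N7, N9, N10, N11}.
Comparing with the claimed set, N6 is missing.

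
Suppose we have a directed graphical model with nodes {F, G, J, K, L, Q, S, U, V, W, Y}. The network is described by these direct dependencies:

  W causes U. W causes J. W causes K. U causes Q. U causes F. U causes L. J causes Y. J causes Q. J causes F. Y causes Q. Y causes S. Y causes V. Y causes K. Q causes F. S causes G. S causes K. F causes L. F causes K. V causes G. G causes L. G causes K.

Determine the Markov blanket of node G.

{F, K, L, S, U, V, W, Y}

Ch(G) = {K, L}.
Pa(G) = {S, V}.
Other parents of G's children:
  L's other parents are F, U.
  parents(K) \ {G} = {F, S, W, Y}.
MB(G) = {F, K, L, S, U, V, W, Y}.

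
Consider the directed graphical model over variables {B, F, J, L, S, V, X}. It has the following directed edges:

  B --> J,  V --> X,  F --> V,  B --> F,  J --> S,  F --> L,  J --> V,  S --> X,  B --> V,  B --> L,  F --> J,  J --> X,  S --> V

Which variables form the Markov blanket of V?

{B, F, J, S, X}

Pa(V) = {B, F, J, S}.
V's children: X.
Other parents of V's children:
  X's other parents are J, S.
So the Markov blanket of V is {B, F, J, S, X}.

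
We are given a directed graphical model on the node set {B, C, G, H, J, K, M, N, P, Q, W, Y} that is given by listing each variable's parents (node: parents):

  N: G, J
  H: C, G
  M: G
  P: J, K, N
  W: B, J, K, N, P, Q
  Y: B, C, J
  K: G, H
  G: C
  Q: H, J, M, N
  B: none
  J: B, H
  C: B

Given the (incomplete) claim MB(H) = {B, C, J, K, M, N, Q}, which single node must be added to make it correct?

H has parents C, G.
Ch(H) = {J, K, Q}.
For each child, the remaining parents (spouses of H):
  J's other parent is B.
  K's other parent is G.
  Q's other parents are J, M, N.
MB(H) = {B, C, G, J, K, M, N, Q}.
Comparing with the claimed set, G is missing.

G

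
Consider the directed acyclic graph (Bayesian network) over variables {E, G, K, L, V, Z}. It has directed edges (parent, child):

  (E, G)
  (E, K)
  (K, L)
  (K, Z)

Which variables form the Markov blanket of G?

{E}

Parents of G: E.
Children of G: none.
With no children, G has no spouses; the co-parent set is empty.
Union: {E} ∪ {} ∪ {} = {E}.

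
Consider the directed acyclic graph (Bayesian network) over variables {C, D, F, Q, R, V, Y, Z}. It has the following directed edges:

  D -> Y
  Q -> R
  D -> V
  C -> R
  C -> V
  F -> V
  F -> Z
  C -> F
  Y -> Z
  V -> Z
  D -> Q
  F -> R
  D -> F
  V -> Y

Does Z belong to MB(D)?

No

D has no parents.
D's children: F, Q, V, Y.
Other parents of D's children:
  parents(F) \ {D} = {C}.
  Q: no additional parents.
  V also has parents C, F.
  Y also has parent V.
MB(D) = {C, F, Q, V, Y}; Z is not in this set.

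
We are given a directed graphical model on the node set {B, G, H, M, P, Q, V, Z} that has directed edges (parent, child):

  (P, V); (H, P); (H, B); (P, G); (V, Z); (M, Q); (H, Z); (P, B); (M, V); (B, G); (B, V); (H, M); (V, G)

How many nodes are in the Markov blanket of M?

5

Parents of M: H.
M has children Q, V.
Other parents of M's children:
  Q: —
  V: B, P
MB(M) = {B, H, P, Q, V}, which has 5 nodes.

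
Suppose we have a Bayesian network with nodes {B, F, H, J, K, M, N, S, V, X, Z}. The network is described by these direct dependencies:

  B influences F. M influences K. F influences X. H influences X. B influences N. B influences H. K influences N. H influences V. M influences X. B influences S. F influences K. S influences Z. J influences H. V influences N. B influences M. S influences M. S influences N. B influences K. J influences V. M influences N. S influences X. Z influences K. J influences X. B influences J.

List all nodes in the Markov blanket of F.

Recall MB(v) = parents ∪ children ∪ spouses, where spouses are the other parents of v's children.
Ch(F) = {K, X}.
Parents of F: B.
For each child, the remaining parents (spouses of F):
  X's other parents are H, J, M, S.
  K's other parents are B, M, Z.
Taking the union gives {B, H, J, K, M, S, X, Z}.

{B, H, J, K, M, S, X, Z}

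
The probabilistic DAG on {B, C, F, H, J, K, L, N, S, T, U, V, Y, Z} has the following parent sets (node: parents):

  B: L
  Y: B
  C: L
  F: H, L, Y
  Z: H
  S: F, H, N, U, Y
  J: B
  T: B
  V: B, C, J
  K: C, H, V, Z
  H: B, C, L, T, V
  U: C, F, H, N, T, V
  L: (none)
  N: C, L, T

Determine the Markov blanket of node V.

{B, C, F, H, J, K, L, N, T, U, Z}

Parents of V: B, C, J.
Children of V: H, K, U.
Other parents of V's children:
  H: B, C, L, T
  K: C, H, Z
  U: C, F, H, N, T
Union: {B, C, J} ∪ {H, K, U} ∪ {B, C, F, H, L, N, T, Z} = {B, C, F, H, J, K, L, N, T, U, Z}.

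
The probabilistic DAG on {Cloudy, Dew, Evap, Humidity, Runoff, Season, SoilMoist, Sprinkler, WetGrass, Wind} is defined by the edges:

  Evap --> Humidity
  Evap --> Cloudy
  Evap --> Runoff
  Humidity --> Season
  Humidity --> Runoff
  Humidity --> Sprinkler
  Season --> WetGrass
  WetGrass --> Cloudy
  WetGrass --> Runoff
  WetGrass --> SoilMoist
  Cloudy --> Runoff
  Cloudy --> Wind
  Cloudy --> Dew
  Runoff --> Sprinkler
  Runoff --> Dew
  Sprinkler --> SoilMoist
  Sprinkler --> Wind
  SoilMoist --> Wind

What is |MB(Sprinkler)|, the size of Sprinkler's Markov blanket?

6

Parents of Sprinkler: Humidity, Runoff.
Ch(Sprinkler) = {SoilMoist, Wind}.
Parents of each child, excluding Sprinkler:
  SoilMoist: WetGrass
  Wind: Cloudy, SoilMoist
MB(Sprinkler) = {Cloudy, Humidity, Runoff, SoilMoist, WetGrass, Wind}, which has 6 nodes.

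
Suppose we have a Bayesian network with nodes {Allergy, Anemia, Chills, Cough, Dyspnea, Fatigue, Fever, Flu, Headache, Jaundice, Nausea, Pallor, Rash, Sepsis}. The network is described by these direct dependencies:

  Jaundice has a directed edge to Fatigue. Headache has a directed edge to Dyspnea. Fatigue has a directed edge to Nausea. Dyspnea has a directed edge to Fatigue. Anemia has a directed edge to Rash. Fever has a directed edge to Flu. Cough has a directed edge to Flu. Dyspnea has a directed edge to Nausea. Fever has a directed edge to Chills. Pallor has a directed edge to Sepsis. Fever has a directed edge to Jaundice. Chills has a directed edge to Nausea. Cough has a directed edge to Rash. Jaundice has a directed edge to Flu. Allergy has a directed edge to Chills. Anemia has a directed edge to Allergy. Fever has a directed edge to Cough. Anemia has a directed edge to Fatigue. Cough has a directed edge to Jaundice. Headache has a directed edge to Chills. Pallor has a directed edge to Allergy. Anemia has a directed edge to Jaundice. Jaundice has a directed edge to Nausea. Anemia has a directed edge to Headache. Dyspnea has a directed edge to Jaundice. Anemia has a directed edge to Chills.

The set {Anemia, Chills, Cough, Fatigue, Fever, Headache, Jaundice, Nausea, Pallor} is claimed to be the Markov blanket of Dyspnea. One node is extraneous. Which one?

Pa(Dyspnea) = {Headache}.
Ch(Dyspnea) = {Fatigue, Jaundice, Nausea}.
Other parents of Dyspnea's children:
  parents(Jaundice) \ {Dyspnea} = {Anemia, Cough, Fever}.
  parents(Fatigue) \ {Dyspnea} = {Anemia, Jaundice}.
  Nausea's other parents are Chills, Fatigue, Jaundice.
MB(Dyspnea) = {Anemia, Chills, Cough, Fatigue, Fever, Headache, Jaundice, Nausea}.
Pallor is neither a parent, child, nor co-parent of Dyspnea, so it does not belong.

Pallor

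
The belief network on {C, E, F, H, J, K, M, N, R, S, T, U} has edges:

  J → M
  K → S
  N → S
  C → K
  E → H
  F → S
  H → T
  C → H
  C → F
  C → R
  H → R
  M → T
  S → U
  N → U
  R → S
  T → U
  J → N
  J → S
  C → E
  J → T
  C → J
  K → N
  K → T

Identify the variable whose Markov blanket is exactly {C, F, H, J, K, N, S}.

The target node must have every member of {C, F, H, J, K, N, S} as a parent, child, or co-parent, and no others.
Parents of R: C, H; children: S; co-parents: F, J, K, N.
These exactly cover the given set, so the node is R.

R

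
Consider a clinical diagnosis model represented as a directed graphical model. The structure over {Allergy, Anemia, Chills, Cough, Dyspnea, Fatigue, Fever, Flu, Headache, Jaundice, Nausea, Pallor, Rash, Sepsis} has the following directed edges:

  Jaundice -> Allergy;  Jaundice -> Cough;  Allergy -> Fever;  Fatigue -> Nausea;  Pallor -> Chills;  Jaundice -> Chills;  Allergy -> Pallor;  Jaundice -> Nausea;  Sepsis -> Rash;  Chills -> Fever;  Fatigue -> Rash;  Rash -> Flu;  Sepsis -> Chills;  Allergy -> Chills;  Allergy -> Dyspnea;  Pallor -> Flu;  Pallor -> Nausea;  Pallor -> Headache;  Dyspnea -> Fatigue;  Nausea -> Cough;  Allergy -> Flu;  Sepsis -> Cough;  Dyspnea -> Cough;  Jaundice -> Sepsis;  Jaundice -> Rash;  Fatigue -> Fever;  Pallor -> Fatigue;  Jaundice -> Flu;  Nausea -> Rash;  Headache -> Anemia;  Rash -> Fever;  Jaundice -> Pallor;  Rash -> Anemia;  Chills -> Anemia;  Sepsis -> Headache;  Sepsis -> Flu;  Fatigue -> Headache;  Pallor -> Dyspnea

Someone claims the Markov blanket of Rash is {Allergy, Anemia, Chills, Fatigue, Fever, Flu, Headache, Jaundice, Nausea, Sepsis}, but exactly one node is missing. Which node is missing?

By definition, MB(Rash) is built from Rash's parents, Rash's children, and the co-parents of Rash.
Rash has parents Fatigue, Jaundice, Nausea, Sepsis.
Rash's children: Anemia, Fever, Flu.
Parents of each child, excluding Rash:
  Fever: Allergy, Chills, Fatigue
  Flu: Allergy, Jaundice, Pallor, Sepsis
  Anemia: Chills, Headache
MB(Rash) = {Allergy, Anemia, Chills, Fatigue, Fever, Flu, Headache, Jaundice, Nausea, Pallor, Sepsis}.
Comparing with the claimed set, Pallor is missing.

Pallor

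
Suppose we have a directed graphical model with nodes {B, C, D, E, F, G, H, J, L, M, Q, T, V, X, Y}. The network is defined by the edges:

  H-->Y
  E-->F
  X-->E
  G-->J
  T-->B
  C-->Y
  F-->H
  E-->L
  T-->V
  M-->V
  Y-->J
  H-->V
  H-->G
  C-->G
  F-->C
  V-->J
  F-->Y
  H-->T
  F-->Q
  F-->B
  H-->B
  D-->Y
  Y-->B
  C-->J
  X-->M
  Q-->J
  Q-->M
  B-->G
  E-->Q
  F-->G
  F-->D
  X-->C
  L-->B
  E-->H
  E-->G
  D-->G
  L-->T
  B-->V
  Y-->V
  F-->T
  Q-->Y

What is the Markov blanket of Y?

The Markov blanket of a node is its parents, its children, and the other parents of its children.
Y's parents: C, D, F, H, Q.
Ch(Y) = {B, J, V}.
Co-parents of Y (other parents of its children):
  parents(B) \ {Y} = {F, H, L, T}.
  V's other parents are B, H, M, T.
  J's other parents are C, G, Q, V.
So the Markov blanket of Y is {B, C, D, F, G, H, J, L, M, Q, T, V}.

{B, C, D, F, G, H, J, L, M, Q, T, V}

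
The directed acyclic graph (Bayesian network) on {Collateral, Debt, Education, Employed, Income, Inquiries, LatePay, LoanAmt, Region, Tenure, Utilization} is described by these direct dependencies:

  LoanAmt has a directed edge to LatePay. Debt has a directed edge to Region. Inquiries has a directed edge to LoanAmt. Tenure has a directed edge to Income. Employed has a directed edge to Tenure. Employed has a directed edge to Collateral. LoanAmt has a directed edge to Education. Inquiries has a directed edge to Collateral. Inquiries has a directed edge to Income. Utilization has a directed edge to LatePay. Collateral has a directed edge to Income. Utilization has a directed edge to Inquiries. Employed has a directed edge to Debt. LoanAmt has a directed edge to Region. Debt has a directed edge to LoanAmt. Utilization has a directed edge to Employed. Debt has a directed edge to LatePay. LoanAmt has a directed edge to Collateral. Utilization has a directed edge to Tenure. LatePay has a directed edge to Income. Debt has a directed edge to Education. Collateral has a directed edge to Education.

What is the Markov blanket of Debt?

{Collateral, Education, Employed, Inquiries, LatePay, LoanAmt, Region, Utilization}

Debt has parent Employed.
Ch(Debt) = {Education, LatePay, LoanAmt, Region}.
Other parents of Debt's children:
  parents(LoanAmt) \ {Debt} = {Inquiries}.
  parents(LatePay) \ {Debt} = {LoanAmt, Utilization}.
  Education's other parents are Collateral, LoanAmt.
  Region also has parent LoanAmt.
So the Markov blanket of Debt is {Collateral, Education, Employed, Inquiries, LatePay, LoanAmt, Region, Utilization}.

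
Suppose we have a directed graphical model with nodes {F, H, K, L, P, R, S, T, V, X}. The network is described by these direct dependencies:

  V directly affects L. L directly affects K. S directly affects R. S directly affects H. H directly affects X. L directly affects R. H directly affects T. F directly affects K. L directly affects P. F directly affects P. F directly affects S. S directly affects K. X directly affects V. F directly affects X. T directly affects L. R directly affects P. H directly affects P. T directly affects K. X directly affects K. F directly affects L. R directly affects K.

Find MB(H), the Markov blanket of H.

The Markov blanket of a node is its parents, its children, and the other parents of its children.
Parents of H: S.
H has children P, T, X.
For each child, the remaining parents (spouses of H):
  T: no additional parents.
  X also has parent F.
  P also has parents F, L, R.
Taking the union gives {F, L, P, R, S, T, X}.

{F, L, P, R, S, T, X}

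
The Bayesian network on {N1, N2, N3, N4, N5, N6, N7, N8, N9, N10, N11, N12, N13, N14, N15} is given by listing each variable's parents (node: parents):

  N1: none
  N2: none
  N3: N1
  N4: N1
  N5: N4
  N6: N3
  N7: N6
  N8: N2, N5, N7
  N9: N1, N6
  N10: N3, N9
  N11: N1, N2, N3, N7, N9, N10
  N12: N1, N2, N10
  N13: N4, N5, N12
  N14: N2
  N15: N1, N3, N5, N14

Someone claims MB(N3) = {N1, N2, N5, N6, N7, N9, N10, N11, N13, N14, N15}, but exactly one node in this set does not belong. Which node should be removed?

N13

N3 has parent N1.
Ch(N3) = {N6, N10, N11, N15}.
Co-parents of N3 (other parents of its children):
  N6 has no other parent.
  N10's other parent is N9.
  N11 also has parents N1, N2, N7, N9, N10.
  N15 also has parents N1, N5, N14.
MB(N3) = {N1, N2, N5, N6, N7, N9, N10, N11, N14, N15}.
N13 is neither a parent, child, nor co-parent of N3, so it does not belong.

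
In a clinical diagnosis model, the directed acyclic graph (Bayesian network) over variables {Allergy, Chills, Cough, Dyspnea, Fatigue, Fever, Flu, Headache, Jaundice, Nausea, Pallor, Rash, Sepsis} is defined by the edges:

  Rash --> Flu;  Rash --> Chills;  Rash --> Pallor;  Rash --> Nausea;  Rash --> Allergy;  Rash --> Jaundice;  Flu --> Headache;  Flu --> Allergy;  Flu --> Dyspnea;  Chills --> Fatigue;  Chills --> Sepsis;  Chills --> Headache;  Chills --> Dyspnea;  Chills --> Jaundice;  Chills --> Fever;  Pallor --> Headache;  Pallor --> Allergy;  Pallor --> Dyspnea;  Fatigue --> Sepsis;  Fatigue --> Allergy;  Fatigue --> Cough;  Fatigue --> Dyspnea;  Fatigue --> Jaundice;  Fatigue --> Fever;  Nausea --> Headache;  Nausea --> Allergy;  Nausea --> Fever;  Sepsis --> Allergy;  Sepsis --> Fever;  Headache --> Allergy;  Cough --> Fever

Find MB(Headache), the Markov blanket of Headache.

{Allergy, Chills, Fatigue, Flu, Nausea, Pallor, Rash, Sepsis}

Headache's parents: Chills, Flu, Nausea, Pallor.
Headache has child Allergy.
For each child, the remaining parents (spouses of Headache):
  parents(Allergy) \ {Headache} = {Fatigue, Flu, Nausea, Pallor, Rash, Sepsis}.
Taking the union gives {Allergy, Chills, Fatigue, Flu, Nausea, Pallor, Rash, Sepsis}.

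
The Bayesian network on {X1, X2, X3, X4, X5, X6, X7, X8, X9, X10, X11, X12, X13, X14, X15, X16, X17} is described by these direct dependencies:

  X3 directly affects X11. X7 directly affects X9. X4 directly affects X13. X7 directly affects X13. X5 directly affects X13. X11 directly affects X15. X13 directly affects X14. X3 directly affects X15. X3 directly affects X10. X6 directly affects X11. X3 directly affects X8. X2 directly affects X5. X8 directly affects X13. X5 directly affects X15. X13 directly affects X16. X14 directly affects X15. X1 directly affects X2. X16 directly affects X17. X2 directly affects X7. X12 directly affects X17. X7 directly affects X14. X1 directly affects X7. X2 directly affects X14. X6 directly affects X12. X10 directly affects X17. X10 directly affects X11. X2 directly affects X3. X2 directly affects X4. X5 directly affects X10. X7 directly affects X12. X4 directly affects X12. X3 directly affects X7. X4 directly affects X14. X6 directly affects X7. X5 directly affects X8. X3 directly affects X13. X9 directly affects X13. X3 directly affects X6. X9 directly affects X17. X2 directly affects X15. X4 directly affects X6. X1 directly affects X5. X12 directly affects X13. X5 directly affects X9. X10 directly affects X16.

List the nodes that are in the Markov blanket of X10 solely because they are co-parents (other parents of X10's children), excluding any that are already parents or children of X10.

Children of X10: X11, X16, X17.
  X11: X3, X6
  X16: X13
  X17: X9, X12, X16
Excluding nodes already adjacent to X10 (X3, X5, X11, X16, X17), the co-parent-only contribution is {X6, X9, X12, X13}.

{X6, X9, X12, X13}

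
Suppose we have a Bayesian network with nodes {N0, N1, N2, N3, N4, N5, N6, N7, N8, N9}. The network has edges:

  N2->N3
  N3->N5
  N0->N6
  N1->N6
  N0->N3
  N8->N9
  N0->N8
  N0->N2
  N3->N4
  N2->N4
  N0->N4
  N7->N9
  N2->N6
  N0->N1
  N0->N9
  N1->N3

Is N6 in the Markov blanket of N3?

N3 has children N4, N5.
Pa(N3) = {N0, N1, N2}.
For each child, the remaining parents (spouses of N3):
  N4 also has parents N0, N2.
  N5: no additional parents.
MB(N3) = {N0, N1, N2, N4, N5}; N6 is not in this set.

No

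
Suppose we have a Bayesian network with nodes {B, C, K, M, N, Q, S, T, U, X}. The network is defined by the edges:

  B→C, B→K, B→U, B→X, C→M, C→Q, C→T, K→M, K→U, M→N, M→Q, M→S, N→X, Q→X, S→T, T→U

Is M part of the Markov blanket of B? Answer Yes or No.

No

A node's Markov blanket = Pa ∪ Ch ∪ (parents of Ch other than the node itself).
Parents of B: none.
B has children C, K, U, X.
Other parents of B's children:
  C has no other parent.
  K has no other parent.
  U also has parents K, T.
  X also has parents N, Q.
MB(B) = {C, K, N, Q, T, U, X}; M is not in this set.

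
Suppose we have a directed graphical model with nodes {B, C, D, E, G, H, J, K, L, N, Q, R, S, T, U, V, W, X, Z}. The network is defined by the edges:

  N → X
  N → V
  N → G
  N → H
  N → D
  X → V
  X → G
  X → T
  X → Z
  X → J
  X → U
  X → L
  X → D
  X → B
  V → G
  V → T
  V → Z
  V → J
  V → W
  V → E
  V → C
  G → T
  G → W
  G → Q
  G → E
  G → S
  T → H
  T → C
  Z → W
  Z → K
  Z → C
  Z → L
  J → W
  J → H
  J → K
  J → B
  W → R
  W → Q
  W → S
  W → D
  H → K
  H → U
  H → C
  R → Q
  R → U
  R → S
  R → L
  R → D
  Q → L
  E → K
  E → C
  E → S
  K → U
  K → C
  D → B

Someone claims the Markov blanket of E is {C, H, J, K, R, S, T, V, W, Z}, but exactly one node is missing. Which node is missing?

Ch(E) = {C, K, S}.
Pa(E) = {G, V}.
For each child, the remaining parents (spouses of E):
  K: H, J, Z
  C: H, K, T, V, Z
  S: G, R, W
MB(E) = {C, G, H, J, K, R, S, T, V, W, Z}.
Comparing with the claimed set, G is missing.

G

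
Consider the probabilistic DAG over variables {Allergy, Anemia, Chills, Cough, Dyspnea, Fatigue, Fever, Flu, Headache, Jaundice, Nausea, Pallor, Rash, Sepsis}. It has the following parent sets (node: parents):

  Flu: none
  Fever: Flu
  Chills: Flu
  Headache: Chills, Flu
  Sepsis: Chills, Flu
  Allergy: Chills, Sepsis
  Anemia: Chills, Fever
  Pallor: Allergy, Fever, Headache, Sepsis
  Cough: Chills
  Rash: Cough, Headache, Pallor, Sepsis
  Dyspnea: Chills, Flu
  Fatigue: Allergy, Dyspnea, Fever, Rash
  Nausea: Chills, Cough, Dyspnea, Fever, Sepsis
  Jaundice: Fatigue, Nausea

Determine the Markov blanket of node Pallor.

{Allergy, Cough, Fever, Headache, Rash, Sepsis}

Parents of Pallor: Allergy, Fever, Headache, Sepsis.
Pallor has child Rash.
Other parents of Pallor's children:
  parents(Rash) \ {Pallor} = {Cough, Headache, Sepsis}.
So the Markov blanket of Pallor is {Allergy, Cough, Fever, Headache, Rash, Sepsis}.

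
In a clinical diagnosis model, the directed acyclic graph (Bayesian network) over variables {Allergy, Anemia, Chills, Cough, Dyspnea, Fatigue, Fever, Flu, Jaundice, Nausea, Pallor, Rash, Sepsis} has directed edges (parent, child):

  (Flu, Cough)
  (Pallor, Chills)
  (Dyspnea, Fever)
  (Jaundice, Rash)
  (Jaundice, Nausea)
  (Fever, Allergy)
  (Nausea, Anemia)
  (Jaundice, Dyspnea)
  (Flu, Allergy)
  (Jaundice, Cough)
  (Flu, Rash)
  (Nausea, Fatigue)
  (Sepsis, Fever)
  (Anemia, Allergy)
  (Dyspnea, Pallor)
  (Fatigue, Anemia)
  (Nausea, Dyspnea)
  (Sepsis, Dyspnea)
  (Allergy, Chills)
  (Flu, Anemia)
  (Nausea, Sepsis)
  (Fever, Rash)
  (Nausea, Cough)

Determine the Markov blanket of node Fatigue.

By definition, MB(Fatigue) is built from Fatigue's parents, Fatigue's children, and the co-parents of Fatigue.
Pa(Fatigue) = {Nausea}.
Fatigue's children: Anemia.
Parents of each child, excluding Fatigue:
  Anemia also has parents Flu, Nausea.
Union: {Nausea} ∪ {Anemia} ∪ {Flu, Nausea} = {Anemia, Flu, Nausea}.

{Anemia, Flu, Nausea}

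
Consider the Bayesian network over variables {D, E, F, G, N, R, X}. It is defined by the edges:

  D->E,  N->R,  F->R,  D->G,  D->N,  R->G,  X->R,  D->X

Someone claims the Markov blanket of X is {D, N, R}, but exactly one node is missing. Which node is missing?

Recall MB(v) = parents ∪ children ∪ spouses, where spouses are the other parents of v's children.
Pa(X) = {D}.
Ch(X) = {R}.
Co-parents of X (other parents of its children):
  parents(R) \ {X} = {F, N}.
MB(X) = {D, F, N, R}.
Comparing with the claimed set, F is missing.

F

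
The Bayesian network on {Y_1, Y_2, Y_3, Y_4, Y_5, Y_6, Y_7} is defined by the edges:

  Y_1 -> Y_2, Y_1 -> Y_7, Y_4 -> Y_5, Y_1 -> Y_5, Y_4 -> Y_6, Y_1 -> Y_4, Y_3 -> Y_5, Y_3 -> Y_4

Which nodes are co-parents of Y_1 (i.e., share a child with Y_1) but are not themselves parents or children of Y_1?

Children of Y_1: Y_2, Y_4, Y_5, Y_7.
  Y_2: no additional parents.
  parents(Y_4) \ {Y_1} = {Y_3}.
  Y_5's other parents are Y_3, Y_4.
  Y_7: no additional parents.
Excluding nodes already adjacent to Y_1 (Y_2, Y_4, Y_5, Y_7), the co-parent-only contribution is {Y_3}.

{Y_3}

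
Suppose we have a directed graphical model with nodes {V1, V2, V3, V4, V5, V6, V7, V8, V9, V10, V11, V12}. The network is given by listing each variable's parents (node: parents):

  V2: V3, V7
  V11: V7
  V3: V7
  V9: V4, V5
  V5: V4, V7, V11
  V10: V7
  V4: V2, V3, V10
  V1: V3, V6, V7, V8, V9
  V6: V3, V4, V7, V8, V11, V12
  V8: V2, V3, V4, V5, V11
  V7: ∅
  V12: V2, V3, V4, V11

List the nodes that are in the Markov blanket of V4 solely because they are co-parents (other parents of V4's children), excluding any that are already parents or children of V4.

{V7, V11}

Children of V4: V5, V6, V8, V9, V12.
  parents(V5) \ {V4} = {V7, V11}.
  parents(V9) \ {V4} = {V5}.
  parents(V8) \ {V4} = {V2, V3, V5, V11}.
  V12 also has parents V2, V3, V11.
  V6's other parents are V3, V7, V8, V11, V12.
Excluding nodes already adjacent to V4 (V2, V3, V5, V6, V8, V9, V10, V12), the co-parent-only contribution is {V7, V11}.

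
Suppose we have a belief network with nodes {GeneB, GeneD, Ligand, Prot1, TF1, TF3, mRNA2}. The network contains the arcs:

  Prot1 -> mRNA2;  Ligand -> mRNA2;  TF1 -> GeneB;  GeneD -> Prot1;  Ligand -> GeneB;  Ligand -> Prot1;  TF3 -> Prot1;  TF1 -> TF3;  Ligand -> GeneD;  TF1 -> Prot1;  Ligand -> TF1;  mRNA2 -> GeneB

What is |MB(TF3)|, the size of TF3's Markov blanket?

4

TF3's parents: TF1.
TF3 has child Prot1.
Co-parents of TF3 (other parents of its children):
  Prot1's other parents are GeneD, Ligand, TF1.
MB(TF3) = {GeneD, Ligand, Prot1, TF1}, which has 4 nodes.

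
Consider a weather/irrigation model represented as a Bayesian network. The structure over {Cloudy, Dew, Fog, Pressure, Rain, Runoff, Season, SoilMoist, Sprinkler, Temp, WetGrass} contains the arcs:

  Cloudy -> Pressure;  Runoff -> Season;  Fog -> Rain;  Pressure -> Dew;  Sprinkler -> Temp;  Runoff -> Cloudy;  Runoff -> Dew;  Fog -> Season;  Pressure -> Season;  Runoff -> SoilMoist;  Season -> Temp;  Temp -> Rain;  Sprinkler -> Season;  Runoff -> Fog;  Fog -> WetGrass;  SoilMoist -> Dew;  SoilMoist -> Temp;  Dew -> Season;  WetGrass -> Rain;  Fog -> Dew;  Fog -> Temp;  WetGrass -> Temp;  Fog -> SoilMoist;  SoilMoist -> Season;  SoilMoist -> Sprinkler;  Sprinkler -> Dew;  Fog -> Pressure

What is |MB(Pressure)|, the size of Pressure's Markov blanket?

7

By definition, MB(Pressure) is built from Pressure's parents, Pressure's children, and the co-parents of Pressure.
Pressure has parents Cloudy, Fog.
Children of Pressure: Dew, Season.
Parents of each child, excluding Pressure:
  parents(Dew) \ {Pressure} = {Fog, Runoff, SoilMoist, Sprinkler}.
  parents(Season) \ {Pressure} = {Dew, Fog, Runoff, SoilMoist, Sprinkler}.
MB(Pressure) = {Cloudy, Dew, Fog, Runoff, Season, SoilMoist, Sprinkler}, which has 7 nodes.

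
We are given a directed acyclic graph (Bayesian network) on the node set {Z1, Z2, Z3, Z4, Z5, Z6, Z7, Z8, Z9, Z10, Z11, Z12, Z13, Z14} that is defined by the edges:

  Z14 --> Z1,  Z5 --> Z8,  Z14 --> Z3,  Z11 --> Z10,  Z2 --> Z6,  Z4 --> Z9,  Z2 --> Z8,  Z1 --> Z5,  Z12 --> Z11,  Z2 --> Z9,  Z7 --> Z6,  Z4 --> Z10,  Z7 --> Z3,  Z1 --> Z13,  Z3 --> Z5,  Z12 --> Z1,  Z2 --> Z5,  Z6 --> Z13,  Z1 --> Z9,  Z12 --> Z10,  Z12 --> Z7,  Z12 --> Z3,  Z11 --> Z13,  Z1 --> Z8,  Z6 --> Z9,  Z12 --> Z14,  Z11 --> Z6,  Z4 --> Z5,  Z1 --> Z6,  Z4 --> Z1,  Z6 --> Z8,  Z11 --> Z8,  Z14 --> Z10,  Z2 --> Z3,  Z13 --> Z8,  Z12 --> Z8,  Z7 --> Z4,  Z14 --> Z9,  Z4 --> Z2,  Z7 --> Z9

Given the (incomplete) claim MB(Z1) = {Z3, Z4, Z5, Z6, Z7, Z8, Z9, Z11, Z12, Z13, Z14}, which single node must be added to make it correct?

Pa(Z1) = {Z4, Z12, Z14}.
Ch(Z1) = {Z5, Z6, Z8, Z9, Z13}.
For each child, the remaining parents (spouses of Z1):
  Z6 also has parents Z2, Z7, Z11.
  parents(Z13) \ {Z1} = {Z6, Z11}.
  Z5 also has parents Z2, Z3, Z4.
  Z8's other parents are Z2, Z5, Z6, Z11, Z12, Z13.
  Z9's other parents are Z2, Z4, Z6, Z7, Z14.
MB(Z1) = {Z2, Z3, Z4, Z5, Z6, Z7, Z8, Z9, Z11, Z12, Z13, Z14}.
Comparing with the claimed set, Z2 is missing.

Z2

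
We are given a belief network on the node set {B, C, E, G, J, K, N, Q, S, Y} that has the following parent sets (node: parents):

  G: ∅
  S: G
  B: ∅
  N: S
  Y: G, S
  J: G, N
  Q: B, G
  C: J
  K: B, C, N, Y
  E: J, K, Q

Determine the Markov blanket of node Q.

A node's Markov blanket = Pa ∪ Ch ∪ (parents of Ch other than the node itself).
Q has child E.
Q's parents: B, G.
Other parents of Q's children:
  parents(E) \ {Q} = {J, K}.
So the Markov blanket of Q is {B, E, G, J, K}.

{B, E, G, J, K}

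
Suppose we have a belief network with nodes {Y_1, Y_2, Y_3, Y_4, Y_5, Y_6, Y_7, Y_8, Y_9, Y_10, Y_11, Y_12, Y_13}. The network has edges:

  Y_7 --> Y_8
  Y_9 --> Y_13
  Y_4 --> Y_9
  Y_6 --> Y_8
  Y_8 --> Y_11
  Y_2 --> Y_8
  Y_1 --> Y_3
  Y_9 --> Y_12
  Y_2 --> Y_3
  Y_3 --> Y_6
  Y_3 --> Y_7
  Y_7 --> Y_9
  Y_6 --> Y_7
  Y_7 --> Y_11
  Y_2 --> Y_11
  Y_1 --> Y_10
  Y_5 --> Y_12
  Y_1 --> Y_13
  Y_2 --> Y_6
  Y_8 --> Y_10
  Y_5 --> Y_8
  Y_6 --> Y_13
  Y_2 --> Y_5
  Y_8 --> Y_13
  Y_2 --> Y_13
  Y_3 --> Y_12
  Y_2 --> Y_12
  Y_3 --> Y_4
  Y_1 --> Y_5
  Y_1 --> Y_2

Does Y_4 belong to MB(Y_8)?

No

Parents of Y_8: Y_2, Y_5, Y_6, Y_7.
Ch(Y_8) = {Y_10, Y_11, Y_13}.
Parents of each child, excluding Y_8:
  Y_10: Y_1
  Y_11: Y_2, Y_7
  Y_13: Y_1, Y_2, Y_6, Y_9
MB(Y_8) = {Y_1, Y_2, Y_5, Y_6, Y_7, Y_9, Y_10, Y_11, Y_13}; Y_4 is not in this set.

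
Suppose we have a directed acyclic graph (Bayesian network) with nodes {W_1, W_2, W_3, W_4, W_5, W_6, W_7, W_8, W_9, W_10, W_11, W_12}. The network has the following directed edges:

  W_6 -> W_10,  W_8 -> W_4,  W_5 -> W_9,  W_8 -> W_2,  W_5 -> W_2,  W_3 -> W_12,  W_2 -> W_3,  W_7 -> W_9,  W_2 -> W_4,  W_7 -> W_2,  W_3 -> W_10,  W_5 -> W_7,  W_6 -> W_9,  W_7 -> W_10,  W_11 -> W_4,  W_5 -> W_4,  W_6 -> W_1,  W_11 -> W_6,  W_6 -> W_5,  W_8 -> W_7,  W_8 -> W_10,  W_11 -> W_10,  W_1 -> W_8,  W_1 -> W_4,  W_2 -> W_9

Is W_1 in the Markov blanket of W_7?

No

Children of W_7: W_2, W_9, W_10.
Pa(W_7) = {W_5, W_8}.
Co-parents of W_7 (other parents of its children):
  W_2: W_5, W_8
  W_9: W_2, W_5, W_6
  W_10: W_3, W_6, W_8, W_11
MB(W_7) = {W_2, W_3, W_5, W_6, W_8, W_9, W_10, W_11}; W_1 is not in this set.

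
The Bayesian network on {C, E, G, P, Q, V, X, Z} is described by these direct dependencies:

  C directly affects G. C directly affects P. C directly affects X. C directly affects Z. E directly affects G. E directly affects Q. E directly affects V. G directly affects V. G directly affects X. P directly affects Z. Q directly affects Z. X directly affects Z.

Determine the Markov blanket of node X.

X has parents C, G.
X has child Z.
Other parents of X's children:
  Z also has parents C, P, Q.
Union: {C, G} ∪ {Z} ∪ {C, P, Q} = {C, G, P, Q, Z}.

{C, G, P, Q, Z}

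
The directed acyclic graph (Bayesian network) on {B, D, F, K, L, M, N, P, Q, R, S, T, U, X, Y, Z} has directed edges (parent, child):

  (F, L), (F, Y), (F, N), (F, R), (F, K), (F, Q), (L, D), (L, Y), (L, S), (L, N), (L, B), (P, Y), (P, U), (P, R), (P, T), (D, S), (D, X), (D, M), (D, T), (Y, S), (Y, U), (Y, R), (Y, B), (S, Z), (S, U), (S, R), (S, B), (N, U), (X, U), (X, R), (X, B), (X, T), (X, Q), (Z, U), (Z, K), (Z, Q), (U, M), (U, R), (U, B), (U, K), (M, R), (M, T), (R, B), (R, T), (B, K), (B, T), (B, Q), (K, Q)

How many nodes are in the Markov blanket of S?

Pa(S) = {D, L, Y}.
S has children B, R, U, Z.
Other parents of S's children:
  Z: —
  U: N, P, X, Y, Z
  R: F, M, P, U, X, Y
  B: L, R, U, X, Y
MB(S) = {B, D, F, L, M, N, P, R, U, X, Y, Z}, which has 12 nodes.

12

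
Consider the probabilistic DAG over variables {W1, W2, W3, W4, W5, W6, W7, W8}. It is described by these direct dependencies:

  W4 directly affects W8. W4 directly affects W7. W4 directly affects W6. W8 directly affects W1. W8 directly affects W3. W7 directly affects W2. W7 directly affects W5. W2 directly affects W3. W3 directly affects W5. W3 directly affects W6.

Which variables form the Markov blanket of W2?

{W3, W7, W8}

Ch(W2) = {W3}.
Pa(W2) = {W7}.
For each child, the remaining parents (spouses of W2):
  W3 also has parent W8.
MB(W2) = {W3, W7, W8}.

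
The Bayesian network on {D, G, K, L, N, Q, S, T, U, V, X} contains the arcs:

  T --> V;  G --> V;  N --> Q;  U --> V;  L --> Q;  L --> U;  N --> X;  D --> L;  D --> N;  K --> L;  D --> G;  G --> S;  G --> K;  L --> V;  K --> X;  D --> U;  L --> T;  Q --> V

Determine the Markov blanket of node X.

{K, N}

The Markov blanket of a node is its parents, its children, and the other parents of its children.
X's parents: K, N.
Children of X: none.
With no children, X has no spouses; the co-parent set is empty.
Taking the union gives {K, N}.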